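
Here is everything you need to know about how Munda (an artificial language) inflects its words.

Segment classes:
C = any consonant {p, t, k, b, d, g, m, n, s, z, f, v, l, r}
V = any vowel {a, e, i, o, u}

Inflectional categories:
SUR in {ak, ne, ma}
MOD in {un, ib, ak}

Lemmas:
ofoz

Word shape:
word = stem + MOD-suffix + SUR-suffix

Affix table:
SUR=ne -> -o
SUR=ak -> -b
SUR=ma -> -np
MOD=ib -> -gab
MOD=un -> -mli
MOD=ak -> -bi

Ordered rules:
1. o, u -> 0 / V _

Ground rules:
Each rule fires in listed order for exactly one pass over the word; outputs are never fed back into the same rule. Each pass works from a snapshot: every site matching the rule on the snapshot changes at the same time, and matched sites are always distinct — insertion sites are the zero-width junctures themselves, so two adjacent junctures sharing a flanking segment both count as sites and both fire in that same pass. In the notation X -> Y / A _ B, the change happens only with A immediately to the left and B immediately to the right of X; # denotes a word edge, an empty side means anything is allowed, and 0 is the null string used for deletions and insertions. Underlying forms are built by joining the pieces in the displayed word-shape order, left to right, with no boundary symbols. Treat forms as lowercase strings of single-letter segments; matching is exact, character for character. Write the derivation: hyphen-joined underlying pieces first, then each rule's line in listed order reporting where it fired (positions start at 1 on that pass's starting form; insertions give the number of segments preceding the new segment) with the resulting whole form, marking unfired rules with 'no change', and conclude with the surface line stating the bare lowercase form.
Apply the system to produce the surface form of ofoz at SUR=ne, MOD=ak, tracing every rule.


underlying: ofoz-bi-o
1. o, u -> 0 / V _: fires at position(s) 7: ofozbi
surface: ofozbi


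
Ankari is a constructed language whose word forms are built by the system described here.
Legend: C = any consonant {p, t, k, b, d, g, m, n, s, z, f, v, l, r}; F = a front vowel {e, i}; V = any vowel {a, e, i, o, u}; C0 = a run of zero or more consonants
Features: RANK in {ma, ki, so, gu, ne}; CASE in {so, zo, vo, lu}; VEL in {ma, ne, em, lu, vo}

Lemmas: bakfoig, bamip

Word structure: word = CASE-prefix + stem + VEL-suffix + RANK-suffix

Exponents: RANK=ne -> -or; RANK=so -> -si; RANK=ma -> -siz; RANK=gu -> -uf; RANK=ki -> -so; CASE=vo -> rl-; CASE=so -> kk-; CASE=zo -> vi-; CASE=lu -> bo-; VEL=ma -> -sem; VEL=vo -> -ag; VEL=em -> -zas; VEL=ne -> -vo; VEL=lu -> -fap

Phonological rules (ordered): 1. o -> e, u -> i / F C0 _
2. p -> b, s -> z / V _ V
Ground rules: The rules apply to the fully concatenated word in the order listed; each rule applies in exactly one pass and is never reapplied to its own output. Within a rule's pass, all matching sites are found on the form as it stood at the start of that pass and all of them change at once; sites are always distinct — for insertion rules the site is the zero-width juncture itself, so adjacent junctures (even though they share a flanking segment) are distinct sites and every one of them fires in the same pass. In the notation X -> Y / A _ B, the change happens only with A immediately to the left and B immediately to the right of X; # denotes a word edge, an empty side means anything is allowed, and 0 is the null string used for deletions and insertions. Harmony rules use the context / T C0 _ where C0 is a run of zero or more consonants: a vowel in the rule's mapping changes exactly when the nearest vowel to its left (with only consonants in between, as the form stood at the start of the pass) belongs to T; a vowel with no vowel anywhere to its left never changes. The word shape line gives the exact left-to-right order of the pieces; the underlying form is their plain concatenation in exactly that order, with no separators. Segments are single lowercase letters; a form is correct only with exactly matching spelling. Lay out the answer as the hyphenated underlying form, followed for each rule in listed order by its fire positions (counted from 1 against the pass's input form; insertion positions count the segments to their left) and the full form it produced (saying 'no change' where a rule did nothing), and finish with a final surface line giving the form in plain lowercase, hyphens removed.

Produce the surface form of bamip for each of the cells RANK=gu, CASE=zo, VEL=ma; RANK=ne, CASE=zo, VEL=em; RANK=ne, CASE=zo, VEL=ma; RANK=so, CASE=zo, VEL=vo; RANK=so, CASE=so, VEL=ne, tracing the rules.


cell RANK=gu, CASE=zo, VEL=ma:
underlying: vi-bamip-sem-uf
1. o -> e, u -> i / F C0 _: fires at position(s) 11: vibamipsemif
2. p -> b, s -> z / V _ V: no change
surface: vibamipsemif

cell RANK=ne, CASE=zo, VEL=em:
underlying: vi-bamip-zas-or
1. o -> e, u -> i / F C0 _: no change
2. p -> b, s -> z / V _ V: fires at position(s) 10: vibamipzazor
surface: vibamipzazor

cell RANK=ne, CASE=zo, VEL=ma:
underlying: vi-bamip-sem-or
1. o -> e, u -> i / F C0 _: fires at position(s) 11: vibamipsemer
2. p -> b, s -> z / V _ V: no change
surface: vibamipsemer

cell RANK=so, CASE=zo, VEL=vo:
underlying: vi-bamip-ag-si
1. o -> e, u -> i / F C0 _: no change
2. p -> b, s -> z / V _ V: fires at position(s) 7: vibamibagsi
surface: vibamibagsi

cell RANK=so, CASE=so, VEL=ne:
underlying: kk-bamip-vo-si
1. o -> e, u -> i / F C0 _: fires at position(s) 9: kkbamipvesi
2. p -> b, s -> z / V _ V: fires at position(s) 10: kkbamipvezi
surface: kkbamipvezi


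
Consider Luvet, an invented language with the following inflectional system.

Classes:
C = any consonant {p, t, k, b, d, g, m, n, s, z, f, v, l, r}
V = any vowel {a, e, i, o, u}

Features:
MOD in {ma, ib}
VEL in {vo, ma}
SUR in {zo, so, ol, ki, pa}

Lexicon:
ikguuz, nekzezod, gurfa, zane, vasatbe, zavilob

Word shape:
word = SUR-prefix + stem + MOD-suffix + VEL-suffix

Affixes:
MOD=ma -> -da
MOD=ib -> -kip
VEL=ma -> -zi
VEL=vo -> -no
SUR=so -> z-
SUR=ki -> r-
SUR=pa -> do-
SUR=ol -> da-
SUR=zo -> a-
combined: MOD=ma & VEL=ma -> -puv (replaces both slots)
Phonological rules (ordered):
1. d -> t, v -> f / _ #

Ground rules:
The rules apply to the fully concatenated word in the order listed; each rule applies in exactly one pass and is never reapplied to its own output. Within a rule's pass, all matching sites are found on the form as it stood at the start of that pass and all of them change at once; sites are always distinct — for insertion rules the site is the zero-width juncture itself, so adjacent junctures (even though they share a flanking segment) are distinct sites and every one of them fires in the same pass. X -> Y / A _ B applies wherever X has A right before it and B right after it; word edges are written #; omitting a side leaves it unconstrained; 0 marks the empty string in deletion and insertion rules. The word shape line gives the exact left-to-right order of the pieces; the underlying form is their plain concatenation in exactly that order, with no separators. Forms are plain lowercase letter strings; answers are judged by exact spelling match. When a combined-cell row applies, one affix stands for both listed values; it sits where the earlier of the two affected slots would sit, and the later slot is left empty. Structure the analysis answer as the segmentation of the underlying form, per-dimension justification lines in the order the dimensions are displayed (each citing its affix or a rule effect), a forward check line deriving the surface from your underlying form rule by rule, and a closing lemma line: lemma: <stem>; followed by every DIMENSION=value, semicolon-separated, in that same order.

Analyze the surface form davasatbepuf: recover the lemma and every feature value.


underlying: da-vasatbe-puv
MOD=ma - signalled by the combined affix row
VEL=ma - signalled by the combined affix row
SUR=ol - signalled by the affix da-
check: davasatbepuv -> davasatbepuf
lemma: vasatbe; MOD=ma; VEL=ma; SUR=ol


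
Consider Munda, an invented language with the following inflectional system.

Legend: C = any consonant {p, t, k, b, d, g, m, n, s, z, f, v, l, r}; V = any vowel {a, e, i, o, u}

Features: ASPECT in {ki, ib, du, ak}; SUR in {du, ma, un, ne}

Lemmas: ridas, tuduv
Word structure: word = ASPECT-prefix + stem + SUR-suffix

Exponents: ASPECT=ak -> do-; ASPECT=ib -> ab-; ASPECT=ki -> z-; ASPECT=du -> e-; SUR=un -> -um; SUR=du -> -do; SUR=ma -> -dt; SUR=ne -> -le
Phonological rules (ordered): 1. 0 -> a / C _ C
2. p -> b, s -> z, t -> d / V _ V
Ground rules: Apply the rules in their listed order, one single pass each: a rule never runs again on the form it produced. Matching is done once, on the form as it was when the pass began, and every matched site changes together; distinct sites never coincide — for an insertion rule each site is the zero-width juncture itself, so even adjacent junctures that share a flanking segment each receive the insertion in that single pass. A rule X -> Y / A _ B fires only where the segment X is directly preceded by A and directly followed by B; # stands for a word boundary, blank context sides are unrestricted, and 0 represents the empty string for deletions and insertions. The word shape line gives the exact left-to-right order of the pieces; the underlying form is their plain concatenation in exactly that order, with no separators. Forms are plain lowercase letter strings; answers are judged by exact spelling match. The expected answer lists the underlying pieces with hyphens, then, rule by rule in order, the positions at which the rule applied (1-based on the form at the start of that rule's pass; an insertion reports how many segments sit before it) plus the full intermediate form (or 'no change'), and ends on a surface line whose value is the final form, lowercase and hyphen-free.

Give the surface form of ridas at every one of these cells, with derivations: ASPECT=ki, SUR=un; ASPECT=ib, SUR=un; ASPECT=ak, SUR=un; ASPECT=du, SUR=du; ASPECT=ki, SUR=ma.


cell ASPECT=ki, SUR=un:
underlying: z-ridas-um
1. 0 -> a / C _ C: inserts after position(s) 1: zaridasum
2. p -> b, s -> z, t -> d / V _ V: fires at position(s) 7: zaridazum
surface: zaridazum

cell ASPECT=ib, SUR=un:
underlying: ab-ridas-um
1. 0 -> a / C _ C: inserts after position(s) 2: abaridasum
2. p -> b, s -> z, t -> d / V _ V: fires at position(s) 8: abaridazum
surface: abaridazum

cell ASPECT=ak, SUR=un:
underlying: do-ridas-um
1. 0 -> a / C _ C: no change
2. p -> b, s -> z, t -> d / V _ V: fires at position(s) 7: doridazum
surface: doridazum

cell ASPECT=du, SUR=du:
underlying: e-ridas-do
1. 0 -> a / C _ C: inserts after position(s) 6: eridasado
2. p -> b, s -> z, t -> d / V _ V: fires at position(s) 6: eridazado
surface: eridazado

cell ASPECT=ki, SUR=ma:
underlying: z-ridas-dt
1. 0 -> a / C _ C: inserts after position(s) 1, 6, 7: zaridasadat
2. p -> b, s -> z, t -> d / V _ V: fires at position(s) 7: zaridazadat
surface: zaridazadat


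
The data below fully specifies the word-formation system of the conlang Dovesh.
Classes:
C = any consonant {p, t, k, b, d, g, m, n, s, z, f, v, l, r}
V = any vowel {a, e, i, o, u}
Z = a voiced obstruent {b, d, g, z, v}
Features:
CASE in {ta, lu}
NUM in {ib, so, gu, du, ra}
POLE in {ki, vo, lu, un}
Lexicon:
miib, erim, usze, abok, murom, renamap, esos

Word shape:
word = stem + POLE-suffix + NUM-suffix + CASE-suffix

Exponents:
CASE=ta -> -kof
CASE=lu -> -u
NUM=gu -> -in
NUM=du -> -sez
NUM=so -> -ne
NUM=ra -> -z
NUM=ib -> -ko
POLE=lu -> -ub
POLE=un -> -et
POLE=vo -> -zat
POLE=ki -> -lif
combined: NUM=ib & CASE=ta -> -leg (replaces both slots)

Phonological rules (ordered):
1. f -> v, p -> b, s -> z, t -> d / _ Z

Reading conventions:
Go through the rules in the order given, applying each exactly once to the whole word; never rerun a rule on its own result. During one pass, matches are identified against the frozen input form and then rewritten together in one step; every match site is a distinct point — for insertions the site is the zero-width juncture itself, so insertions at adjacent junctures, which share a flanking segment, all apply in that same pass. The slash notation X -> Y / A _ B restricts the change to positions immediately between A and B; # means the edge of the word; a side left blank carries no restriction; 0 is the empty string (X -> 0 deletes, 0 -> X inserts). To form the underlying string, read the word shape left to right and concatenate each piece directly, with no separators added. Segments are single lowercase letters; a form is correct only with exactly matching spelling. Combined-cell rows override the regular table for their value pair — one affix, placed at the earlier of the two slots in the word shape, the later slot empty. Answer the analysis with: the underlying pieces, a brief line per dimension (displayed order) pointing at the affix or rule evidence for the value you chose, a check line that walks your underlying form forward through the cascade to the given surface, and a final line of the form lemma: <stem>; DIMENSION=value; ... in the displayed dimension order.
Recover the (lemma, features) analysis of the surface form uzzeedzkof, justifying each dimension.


underlying: usze-et-z-kof
CASE=ta - signalled by the affix -kof
NUM=ra - signalled by the affix -z
POLE=un - signalled by the affix -et
check: uszeetzkof -> uzzeedzkof
lemma: usze; CASE=ta; NUM=ra; POLE=un


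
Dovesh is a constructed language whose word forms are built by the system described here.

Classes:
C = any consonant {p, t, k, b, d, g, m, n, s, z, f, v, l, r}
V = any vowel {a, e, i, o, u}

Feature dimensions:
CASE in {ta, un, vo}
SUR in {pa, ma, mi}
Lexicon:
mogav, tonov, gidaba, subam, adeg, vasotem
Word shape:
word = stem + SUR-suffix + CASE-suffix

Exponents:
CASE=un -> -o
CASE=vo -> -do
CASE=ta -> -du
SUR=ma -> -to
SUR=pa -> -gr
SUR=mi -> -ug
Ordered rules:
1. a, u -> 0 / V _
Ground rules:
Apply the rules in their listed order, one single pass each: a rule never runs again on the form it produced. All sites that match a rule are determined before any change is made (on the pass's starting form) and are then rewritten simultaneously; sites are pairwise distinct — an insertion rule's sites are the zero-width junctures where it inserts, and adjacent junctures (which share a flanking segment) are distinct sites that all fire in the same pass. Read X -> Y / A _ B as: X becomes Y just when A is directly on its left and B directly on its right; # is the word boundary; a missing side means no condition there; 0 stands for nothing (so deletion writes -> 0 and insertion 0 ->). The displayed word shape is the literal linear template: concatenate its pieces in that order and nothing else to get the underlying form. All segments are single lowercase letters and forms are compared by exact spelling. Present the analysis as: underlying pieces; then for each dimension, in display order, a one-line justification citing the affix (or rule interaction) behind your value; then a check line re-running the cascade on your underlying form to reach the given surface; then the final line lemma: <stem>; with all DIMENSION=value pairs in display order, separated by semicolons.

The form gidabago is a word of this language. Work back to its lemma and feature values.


underlying: gidaba-ug-o
CASE=un - signalled by the affix -o
SUR=mi - signalled by the affix -ug
check: gidabaugo -> gidabago
lemma: gidaba; CASE=un; SUR=mi


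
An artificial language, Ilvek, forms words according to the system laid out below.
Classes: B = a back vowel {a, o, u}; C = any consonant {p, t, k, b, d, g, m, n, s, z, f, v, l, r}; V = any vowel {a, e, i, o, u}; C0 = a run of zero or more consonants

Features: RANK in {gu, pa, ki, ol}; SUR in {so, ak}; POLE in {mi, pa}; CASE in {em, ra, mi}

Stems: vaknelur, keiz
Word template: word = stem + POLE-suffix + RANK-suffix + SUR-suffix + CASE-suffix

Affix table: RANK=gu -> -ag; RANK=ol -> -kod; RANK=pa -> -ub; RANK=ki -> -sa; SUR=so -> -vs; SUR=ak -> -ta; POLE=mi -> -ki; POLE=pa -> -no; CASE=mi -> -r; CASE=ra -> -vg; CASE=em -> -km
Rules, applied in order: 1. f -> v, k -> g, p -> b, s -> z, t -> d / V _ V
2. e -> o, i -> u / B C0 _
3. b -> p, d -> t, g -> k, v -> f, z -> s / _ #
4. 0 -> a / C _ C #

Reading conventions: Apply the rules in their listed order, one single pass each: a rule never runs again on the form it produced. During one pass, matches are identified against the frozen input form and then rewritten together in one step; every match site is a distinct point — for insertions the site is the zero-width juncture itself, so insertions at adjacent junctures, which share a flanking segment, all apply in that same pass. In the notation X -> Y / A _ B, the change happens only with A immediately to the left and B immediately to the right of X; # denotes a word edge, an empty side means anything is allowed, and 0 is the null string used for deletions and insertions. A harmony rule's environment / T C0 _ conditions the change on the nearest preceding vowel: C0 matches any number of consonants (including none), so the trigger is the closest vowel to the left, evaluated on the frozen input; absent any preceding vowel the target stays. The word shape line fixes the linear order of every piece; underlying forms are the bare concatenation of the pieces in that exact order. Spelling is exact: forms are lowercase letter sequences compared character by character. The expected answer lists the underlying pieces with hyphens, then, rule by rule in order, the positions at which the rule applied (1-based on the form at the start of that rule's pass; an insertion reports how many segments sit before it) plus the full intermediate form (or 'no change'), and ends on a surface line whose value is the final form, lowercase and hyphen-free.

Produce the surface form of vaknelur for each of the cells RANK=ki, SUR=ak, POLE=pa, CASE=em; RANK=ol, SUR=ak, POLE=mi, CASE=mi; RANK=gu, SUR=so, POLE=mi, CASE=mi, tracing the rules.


cell RANK=ki, SUR=ak, POLE=pa, CASE=em:
underlying: vaknelur-no-sa-ta-km
1. f -> v, k -> g, p -> b, s -> z, t -> d / V _ V: fires at position(s) 11, 13: vaknelurnozadakm
2. e -> o, i -> u / B C0 _: fires at position(s) 5: vaknolurnozadakm
3. b -> p, d -> t, g -> k, v -> f, z -> s / _ #: no change
4. 0 -> a / C _ C #: inserts after position(s) 15: vaknolurnozadakam
surface: vaknolurnozadakam

cell RANK=ol, SUR=ak, POLE=mi, CASE=mi:
underlying: vaknelur-ki-kod-ta-r
1. f -> v, k -> g, p -> b, s -> z, t -> d / V _ V: fires at position(s) 11: vaknelurkigodtar
2. e -> o, i -> u / B C0 _: fires at position(s) 5, 10: vaknolurkugodtar
3. b -> p, d -> t, g -> k, v -> f, z -> s / _ #: no change
4. 0 -> a / C _ C #: no change
surface: vaknolurkugodtar

cell RANK=gu, SUR=so, POLE=mi, CASE=mi:
underlying: vaknelur-ki-ag-vs-r
1. f -> v, k -> g, p -> b, s -> z, t -> d / V _ V: no change
2. e -> o, i -> u / B C0 _: fires at position(s) 5, 10: vaknolurkuagvsr
3. b -> p, d -> t, g -> k, v -> f, z -> s / _ #: no change
4. 0 -> a / C _ C #: inserts after position(s) 14: vaknolurkuagvsar
surface: vaknolurkuagvsar


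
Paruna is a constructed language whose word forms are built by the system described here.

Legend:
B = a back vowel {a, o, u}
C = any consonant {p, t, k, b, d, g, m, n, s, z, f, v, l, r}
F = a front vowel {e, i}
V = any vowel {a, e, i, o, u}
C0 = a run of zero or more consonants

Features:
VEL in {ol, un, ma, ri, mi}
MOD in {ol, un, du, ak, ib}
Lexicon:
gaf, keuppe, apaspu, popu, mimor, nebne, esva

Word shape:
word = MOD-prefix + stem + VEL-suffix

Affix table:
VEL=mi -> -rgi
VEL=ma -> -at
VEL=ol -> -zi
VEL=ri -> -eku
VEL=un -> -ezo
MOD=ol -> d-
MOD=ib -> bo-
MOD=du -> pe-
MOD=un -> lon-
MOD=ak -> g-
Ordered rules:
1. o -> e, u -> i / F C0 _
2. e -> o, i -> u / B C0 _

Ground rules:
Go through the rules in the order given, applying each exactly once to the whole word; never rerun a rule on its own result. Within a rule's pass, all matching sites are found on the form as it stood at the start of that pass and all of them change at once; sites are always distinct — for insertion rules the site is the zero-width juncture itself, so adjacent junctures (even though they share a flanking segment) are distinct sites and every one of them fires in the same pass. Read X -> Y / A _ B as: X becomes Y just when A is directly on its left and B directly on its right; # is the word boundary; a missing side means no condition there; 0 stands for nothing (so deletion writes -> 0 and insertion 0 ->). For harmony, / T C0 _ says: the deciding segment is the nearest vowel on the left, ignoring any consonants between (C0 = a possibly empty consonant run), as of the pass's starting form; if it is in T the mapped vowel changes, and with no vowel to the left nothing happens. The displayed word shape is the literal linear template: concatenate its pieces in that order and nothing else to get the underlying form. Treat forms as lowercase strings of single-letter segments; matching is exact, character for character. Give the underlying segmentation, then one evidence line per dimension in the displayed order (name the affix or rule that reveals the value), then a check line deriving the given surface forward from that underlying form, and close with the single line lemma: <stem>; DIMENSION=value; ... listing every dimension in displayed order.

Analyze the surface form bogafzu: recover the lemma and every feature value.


underlying: bo-gaf-zi
VEL=ol - signalled by the affix -zi
MOD=ib - signalled by the affix bo-
check: bogafzi -> bogafzi -> bogafzu
lemma: gaf; VEL=ol; MOD=ib


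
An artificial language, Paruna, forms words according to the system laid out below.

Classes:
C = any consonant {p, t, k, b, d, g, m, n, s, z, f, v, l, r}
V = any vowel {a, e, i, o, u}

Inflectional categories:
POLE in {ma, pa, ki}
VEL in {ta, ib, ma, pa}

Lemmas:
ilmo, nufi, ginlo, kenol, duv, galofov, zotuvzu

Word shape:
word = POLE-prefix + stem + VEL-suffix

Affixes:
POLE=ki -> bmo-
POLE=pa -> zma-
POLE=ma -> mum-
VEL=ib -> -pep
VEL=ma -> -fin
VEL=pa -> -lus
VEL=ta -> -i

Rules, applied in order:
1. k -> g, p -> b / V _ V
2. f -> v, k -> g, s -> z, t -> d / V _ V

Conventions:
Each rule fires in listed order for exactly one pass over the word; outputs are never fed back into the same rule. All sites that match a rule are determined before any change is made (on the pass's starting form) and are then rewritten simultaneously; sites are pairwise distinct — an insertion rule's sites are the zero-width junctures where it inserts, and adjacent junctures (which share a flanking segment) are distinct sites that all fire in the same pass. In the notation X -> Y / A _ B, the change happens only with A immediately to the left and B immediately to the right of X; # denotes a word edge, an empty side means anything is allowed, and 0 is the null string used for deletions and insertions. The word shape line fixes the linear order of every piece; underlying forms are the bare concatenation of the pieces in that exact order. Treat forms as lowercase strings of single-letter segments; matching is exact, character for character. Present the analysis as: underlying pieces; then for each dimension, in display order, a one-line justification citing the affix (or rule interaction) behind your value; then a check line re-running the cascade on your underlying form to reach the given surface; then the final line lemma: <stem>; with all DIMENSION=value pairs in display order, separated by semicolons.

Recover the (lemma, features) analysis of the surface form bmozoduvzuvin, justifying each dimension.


underlying: bmo-zotuvzu-fin
POLE=ki - signalled by the affix bmo-
VEL=ma - signalled by the affix -fin
check: bmozotuvzufin -> bmozotuvzufin -> bmozoduvzuvin
lemma: zotuvzu; POLE=ki; VEL=ma


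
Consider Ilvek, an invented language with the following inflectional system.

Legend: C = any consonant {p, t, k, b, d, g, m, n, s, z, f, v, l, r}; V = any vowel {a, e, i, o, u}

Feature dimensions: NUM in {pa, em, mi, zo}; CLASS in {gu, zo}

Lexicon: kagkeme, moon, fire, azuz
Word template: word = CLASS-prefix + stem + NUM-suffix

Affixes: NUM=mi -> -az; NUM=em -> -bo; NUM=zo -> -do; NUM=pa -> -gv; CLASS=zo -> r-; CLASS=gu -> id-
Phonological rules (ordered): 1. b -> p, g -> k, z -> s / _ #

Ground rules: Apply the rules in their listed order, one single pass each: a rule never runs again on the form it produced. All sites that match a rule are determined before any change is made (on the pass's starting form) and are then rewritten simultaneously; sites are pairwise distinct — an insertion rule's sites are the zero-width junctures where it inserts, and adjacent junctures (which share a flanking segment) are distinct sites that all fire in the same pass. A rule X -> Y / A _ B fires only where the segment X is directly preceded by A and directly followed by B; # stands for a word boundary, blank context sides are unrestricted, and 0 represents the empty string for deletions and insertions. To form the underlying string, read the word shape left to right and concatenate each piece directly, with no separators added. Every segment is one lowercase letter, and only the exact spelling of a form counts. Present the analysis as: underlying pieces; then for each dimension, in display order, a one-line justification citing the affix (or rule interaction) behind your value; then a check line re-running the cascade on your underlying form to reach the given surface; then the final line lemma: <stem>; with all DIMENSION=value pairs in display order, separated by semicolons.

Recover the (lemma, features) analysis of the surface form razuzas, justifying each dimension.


underlying: r-azuz-az
NUM=mi - signalled by the affix -az
CLASS=zo - signalled by the affix r-
check: razuzaz -> razuzas
lemma: azuz; NUM=mi; CLASS=zo


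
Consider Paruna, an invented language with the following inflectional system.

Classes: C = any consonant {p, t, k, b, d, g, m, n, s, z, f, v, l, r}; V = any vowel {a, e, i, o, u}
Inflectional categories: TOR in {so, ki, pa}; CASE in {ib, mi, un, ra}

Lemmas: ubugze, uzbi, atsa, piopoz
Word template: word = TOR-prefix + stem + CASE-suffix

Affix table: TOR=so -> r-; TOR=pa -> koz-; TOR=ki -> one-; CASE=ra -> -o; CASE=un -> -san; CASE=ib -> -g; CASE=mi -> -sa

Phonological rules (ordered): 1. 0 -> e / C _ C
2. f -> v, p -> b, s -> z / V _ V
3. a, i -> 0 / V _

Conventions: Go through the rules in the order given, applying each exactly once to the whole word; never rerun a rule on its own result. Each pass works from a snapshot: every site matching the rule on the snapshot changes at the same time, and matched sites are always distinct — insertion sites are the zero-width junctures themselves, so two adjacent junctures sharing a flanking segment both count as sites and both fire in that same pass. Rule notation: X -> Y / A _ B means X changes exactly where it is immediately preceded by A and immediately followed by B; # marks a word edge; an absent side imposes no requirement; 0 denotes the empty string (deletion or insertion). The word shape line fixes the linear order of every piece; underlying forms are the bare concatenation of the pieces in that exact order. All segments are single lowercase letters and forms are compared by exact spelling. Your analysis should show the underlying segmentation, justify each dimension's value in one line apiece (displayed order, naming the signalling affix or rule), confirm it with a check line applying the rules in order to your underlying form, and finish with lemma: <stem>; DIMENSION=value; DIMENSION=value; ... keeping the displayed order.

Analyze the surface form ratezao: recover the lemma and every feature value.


underlying: r-atsa-o
TOR=so - signalled by the affix r-
CASE=ra - signalled by the affix -o
check: ratsao -> ratesao -> ratezao -> ratezao
lemma: atsa; TOR=so; CASE=ra


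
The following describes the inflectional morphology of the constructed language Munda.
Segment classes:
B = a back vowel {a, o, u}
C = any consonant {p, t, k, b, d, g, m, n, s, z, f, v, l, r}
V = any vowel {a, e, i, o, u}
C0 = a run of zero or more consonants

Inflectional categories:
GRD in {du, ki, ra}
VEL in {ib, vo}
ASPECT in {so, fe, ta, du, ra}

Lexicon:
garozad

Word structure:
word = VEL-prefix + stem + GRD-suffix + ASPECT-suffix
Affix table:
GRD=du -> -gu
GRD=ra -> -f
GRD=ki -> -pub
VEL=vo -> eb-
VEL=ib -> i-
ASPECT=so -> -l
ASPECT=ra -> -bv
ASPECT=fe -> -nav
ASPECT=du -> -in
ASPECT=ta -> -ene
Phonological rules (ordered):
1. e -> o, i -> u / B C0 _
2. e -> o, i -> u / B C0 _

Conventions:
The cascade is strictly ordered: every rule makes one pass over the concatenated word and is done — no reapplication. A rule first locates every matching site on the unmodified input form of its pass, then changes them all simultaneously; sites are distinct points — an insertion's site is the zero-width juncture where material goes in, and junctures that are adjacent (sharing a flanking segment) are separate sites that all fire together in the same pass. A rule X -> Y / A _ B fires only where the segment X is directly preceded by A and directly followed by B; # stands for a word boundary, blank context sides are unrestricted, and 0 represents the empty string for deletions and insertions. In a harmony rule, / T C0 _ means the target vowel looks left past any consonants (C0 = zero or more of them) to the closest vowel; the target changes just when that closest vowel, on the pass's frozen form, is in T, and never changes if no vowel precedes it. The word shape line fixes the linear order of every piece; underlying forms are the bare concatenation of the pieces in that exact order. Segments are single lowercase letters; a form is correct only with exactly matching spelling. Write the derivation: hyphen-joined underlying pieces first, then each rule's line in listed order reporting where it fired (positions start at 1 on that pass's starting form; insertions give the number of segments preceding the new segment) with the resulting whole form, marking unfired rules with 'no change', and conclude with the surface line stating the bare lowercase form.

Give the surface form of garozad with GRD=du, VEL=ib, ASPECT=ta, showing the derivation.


underlying: i-garozad-gu-ene
1. e -> o, i -> u / B C0 _: fires at position(s) 11: igarozadguone
2. e -> o, i -> u / B C0 _: fires at position(s) 13: igarozadguono
surface: igarozadguono


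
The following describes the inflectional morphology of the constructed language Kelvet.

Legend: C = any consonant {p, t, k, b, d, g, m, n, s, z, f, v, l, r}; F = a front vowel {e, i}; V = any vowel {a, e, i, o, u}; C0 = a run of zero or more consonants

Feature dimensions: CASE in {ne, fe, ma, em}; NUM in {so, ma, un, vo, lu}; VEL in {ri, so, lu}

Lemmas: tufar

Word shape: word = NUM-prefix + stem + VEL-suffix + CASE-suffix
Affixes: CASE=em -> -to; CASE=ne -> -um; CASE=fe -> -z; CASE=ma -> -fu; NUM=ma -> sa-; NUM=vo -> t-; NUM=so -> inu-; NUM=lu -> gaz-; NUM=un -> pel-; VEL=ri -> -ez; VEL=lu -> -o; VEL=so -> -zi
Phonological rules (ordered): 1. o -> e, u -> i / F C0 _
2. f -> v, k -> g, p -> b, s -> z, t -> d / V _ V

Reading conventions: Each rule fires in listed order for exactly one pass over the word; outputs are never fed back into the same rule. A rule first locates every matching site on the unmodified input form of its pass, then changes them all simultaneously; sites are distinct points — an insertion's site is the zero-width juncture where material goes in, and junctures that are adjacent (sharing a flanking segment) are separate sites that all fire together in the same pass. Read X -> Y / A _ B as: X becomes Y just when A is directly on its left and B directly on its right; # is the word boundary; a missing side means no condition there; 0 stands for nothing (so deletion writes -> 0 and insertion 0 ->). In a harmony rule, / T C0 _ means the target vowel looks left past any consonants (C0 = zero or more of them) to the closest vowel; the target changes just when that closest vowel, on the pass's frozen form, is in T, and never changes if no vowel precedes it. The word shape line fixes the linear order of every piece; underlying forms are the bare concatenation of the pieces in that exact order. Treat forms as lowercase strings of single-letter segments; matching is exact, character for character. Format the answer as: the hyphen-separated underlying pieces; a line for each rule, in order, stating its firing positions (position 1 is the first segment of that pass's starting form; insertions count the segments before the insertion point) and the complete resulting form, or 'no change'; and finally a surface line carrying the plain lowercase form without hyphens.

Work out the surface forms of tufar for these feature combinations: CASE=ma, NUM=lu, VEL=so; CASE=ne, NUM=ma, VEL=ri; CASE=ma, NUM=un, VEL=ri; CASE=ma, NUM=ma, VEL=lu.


cell CASE=ma, NUM=lu, VEL=so:
underlying: gaz-tufar-zi-fu
1. o -> e, u -> i / F C0 _: fires at position(s) 12: gaztufarzifi
2. f -> v, k -> g, p -> b, s -> z, t -> d / V _ V: fires at position(s) 6, 11: gaztuvarzivi
surface: gaztuvarzivi

cell CASE=ne, NUM=ma, VEL=ri:
underlying: sa-tufar-ez-um
1. o -> e, u -> i / F C0 _: fires at position(s) 10: satufarezim
2. f -> v, k -> g, p -> b, s -> z, t -> d / V _ V: fires at position(s) 3, 5: saduvarezim
surface: saduvarezim

cell CASE=ma, NUM=un, VEL=ri:
underlying: pel-tufar-ez-fu
1. o -> e, u -> i / F C0 _: fires at position(s) 5, 12: peltifarezfi
2. f -> v, k -> g, p -> b, s -> z, t -> d / V _ V: fires at position(s) 6: peltivarezfi
surface: peltivarezfi

cell CASE=ma, NUM=ma, VEL=lu:
underlying: sa-tufar-o-fu
1. o -> e, u -> i / F C0 _: no change
2. f -> v, k -> g, p -> b, s -> z, t -> d / V _ V: fires at position(s) 3, 5, 9: saduvarovu
surface: saduvarovu


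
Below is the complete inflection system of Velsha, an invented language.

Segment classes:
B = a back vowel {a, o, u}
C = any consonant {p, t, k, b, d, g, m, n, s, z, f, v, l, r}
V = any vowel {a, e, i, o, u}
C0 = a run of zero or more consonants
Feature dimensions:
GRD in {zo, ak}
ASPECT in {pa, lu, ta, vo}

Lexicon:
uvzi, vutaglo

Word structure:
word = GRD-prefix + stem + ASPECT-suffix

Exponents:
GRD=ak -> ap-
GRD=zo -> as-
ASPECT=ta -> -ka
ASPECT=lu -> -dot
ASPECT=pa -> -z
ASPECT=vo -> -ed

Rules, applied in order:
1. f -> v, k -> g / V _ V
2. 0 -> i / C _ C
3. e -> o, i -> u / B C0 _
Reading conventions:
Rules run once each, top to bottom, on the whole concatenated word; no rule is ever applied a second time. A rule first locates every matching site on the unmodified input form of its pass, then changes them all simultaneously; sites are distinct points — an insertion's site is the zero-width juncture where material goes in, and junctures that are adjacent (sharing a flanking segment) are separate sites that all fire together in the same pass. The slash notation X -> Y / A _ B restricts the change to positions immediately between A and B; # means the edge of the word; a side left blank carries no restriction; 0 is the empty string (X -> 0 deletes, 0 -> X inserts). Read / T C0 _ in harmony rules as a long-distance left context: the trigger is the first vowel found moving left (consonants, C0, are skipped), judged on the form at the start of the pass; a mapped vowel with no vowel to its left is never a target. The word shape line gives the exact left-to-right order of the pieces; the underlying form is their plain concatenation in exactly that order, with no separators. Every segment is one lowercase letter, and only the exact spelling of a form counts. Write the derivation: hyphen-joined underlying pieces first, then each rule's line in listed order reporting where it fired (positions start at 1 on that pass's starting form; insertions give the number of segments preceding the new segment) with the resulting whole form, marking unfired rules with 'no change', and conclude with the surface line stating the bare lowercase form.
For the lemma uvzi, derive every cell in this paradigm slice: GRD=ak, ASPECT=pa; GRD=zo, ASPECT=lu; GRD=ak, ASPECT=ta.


cell GRD=ak, ASPECT=pa:
underlying: ap-uvzi-z
1. f -> v, k -> g / V _ V: no change
2. 0 -> i / C _ C: inserts after position(s) 4: apuviziz
3. e -> o, i -> u / B C0 _: fires at position(s) 5: apuvuziz
surface: apuvuziz

cell GRD=zo, ASPECT=lu:
underlying: as-uvzi-dot
1. f -> v, k -> g / V _ V: no change
2. 0 -> i / C _ C: inserts after position(s) 4: asuvizidot
3. e -> o, i -> u / B C0 _: fires at position(s) 5: asuvuzidot
surface: asuvuzidot

cell GRD=ak, ASPECT=ta:
underlying: ap-uvzi-ka
1. f -> v, k -> g / V _ V: fires at position(s) 7: apuvziga
2. 0 -> i / C _ C: inserts after position(s) 4: apuviziga
3. e -> o, i -> u / B C0 _: fires at position(s) 5: apuvuziga
surface: apuvuziga


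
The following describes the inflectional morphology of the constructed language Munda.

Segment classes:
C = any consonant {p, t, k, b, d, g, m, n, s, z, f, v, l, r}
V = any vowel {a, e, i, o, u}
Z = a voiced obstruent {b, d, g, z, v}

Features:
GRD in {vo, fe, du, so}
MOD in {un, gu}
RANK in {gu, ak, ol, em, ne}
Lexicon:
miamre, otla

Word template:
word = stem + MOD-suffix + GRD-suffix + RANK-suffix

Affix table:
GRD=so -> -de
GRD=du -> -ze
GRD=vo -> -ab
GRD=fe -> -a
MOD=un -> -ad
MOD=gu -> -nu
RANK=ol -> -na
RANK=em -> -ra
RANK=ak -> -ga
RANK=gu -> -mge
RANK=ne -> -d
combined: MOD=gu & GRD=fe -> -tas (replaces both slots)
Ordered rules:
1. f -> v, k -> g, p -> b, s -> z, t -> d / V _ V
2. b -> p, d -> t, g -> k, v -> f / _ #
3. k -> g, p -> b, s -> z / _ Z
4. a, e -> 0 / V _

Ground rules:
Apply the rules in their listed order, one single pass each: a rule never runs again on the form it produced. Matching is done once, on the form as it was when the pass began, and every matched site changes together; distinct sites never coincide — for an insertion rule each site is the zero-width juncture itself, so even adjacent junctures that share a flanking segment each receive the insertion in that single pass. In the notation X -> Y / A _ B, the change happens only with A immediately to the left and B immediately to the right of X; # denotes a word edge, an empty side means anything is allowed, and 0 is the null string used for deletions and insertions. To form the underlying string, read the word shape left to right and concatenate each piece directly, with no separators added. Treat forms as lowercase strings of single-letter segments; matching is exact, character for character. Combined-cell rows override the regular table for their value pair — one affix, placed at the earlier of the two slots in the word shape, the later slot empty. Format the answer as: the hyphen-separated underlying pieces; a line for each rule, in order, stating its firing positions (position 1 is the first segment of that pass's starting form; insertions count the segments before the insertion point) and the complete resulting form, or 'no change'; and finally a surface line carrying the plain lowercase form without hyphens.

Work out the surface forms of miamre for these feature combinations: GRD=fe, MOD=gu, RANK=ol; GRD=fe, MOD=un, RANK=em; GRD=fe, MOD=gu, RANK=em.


cell GRD=fe, MOD=gu, RANK=ol:
underlying: miamre-tas-na
1. f -> v, k -> g, p -> b, s -> z, t -> d / V _ V: fires at position(s) 7: miamredasna
2. b -> p, d -> t, g -> k, v -> f / _ #: no change
3. k -> g, p -> b, s -> z / _ Z: no change
4. a, e -> 0 / V _: fires at position(s) 3: mimredasna
surface: mimredasna

cell GRD=fe, MOD=un, RANK=em:
underlying: miamre-ad-a-ra
1. f -> v, k -> g, p -> b, s -> z, t -> d / V _ V: no change
2. b -> p, d -> t, g -> k, v -> f / _ #: no change
3. k -> g, p -> b, s -> z / _ Z: no change
4. a, e -> 0 / V _: fires at position(s) 3, 7: mimredara
surface: mimredara

cell GRD=fe, MOD=gu, RANK=em:
underlying: miamre-tas-ra
1. f -> v, k -> g, p -> b, s -> z, t -> d / V _ V: fires at position(s) 7: miamredasra
2. b -> p, d -> t, g -> k, v -> f / _ #: no change
3. k -> g, p -> b, s -> z / _ Z: no change
4. a, e -> 0 / V _: fires at position(s) 3: mimredasra
surface: mimredasra


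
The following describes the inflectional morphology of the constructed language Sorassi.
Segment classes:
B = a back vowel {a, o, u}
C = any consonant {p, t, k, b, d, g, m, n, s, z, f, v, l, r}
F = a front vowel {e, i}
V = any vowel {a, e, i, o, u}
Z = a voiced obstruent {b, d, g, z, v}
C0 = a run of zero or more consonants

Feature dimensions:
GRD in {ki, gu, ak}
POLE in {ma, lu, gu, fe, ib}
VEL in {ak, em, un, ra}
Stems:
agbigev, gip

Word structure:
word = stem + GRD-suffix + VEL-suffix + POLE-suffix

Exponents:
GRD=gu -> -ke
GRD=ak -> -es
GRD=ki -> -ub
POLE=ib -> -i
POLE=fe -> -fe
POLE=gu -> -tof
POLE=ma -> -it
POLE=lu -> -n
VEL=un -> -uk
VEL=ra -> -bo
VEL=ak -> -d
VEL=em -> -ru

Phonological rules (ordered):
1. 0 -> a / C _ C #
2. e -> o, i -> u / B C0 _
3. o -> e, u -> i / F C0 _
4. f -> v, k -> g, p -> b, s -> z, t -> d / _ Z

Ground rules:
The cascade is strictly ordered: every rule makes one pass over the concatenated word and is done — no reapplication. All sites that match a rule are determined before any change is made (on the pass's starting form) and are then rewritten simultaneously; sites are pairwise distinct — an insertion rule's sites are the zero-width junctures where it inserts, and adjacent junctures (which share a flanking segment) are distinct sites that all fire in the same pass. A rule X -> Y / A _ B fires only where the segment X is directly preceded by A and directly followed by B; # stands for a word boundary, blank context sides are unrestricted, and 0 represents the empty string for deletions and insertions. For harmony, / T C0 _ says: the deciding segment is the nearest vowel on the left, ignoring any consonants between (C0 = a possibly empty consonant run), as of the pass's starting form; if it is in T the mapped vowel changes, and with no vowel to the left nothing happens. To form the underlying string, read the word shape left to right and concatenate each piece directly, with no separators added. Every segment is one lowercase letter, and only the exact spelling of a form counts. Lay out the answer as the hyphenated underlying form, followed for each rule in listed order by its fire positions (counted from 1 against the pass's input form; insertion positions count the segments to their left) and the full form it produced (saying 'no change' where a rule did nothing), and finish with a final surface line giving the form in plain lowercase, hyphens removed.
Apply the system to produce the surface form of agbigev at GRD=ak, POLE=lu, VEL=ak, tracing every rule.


underlying: agbigev-es-d-n
1. 0 -> a / C _ C #: inserts after position(s) 10: agbigevesdan
2. e -> o, i -> u / B C0 _: fires at position(s) 4: agbugevesdan
3. o -> e, u -> i / F C0 _: no change
4. f -> v, k -> g, p -> b, s -> z, t -> d / _ Z: fires at position(s) 9: agbugevezdan
surface: agbugevezdan
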